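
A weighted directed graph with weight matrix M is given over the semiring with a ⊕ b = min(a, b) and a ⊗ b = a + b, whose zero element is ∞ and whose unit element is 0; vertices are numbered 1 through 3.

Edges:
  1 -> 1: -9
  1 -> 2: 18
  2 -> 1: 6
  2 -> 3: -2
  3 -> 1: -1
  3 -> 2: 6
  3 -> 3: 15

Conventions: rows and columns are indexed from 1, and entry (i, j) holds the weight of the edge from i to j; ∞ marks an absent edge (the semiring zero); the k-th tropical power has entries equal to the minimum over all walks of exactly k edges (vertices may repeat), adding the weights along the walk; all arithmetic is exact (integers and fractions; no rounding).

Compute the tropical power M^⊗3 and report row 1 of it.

M^⊗2:
  [-18, 9, 16]
  [-3, 4, 13]
  [-10, 17, 4]
M^⊗3:
  [-27, 0, 7]
  [-12, 15, 2]
  [-19, 8, 15]
Answer: row 1 of M^⊗3 = [-27, 0, 7]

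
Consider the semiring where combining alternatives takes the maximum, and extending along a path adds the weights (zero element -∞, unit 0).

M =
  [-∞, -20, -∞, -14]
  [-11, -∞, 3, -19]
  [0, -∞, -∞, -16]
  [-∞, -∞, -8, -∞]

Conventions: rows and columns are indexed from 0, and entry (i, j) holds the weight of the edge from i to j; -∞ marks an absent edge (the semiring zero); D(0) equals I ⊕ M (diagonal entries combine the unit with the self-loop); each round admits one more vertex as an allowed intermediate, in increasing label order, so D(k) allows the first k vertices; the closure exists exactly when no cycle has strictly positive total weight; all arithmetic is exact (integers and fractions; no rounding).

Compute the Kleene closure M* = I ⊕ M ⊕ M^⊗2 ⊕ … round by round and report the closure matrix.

D(0):
  [0, -20, -∞, -14]
  [-11, 0, 3, -19]
  [0, -∞, 0, -16]
  [-∞, -∞, -8, 0]
D(1):
  [0, -20, -∞, -14]
  [-11, 0, 3, -19]
  [0, -20, 0, -14]
  [-∞, -∞, -8, 0]
D(2):
  [0, -20, -17, -14]
  [-11, 0, 3, -19]
  [0, -20, 0, -14]
  [-∞, -∞, -8, 0]
D(3):
  [0, -20, -17, -14]
  [3, 0, 3, -11]
  [0, -20, 0, -14]
  [-8, -28, -8, 0]
D(4):
  [0, -20, -17, -14]
  [3, 0, 3, -11]
  [0, -20, 0, -14]
  [-8, -28, -8, 0]
Answer: M* = [[0, -20, -17, -14], [3, 0, 3, -11], [0, -20, 0, -14], [-8, -28, -8, 0]]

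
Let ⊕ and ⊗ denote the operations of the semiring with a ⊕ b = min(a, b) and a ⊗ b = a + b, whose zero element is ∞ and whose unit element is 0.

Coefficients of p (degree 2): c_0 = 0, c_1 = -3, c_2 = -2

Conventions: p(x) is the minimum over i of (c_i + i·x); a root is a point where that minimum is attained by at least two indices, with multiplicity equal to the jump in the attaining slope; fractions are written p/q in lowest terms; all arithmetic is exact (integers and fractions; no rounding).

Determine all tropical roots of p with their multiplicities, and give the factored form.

hull edge (i=0, c=0) to (i=1, c=-3): slope -3, span 1
hull edge (i=1, c=-3) to (i=2, c=-2): slope 1, span 1
Factored form: p(x) = -2 ⊗ (x ⊕ (-1)) ⊗ (x ⊕ 3)
Answer: roots = -1 (mult 1), 3 (mult 1)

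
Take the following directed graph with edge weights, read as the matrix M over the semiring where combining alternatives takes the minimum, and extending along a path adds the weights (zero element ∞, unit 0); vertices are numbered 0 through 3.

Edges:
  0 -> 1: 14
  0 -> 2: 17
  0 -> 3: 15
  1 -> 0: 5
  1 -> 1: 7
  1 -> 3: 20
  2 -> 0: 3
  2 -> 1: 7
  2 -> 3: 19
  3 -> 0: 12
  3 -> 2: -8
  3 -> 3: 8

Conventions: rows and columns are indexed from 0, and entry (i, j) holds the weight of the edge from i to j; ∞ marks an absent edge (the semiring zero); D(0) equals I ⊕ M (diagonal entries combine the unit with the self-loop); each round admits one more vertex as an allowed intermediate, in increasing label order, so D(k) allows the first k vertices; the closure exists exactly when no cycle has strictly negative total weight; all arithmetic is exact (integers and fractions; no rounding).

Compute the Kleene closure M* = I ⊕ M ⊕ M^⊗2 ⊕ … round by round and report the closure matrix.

D(0):
  [0, 14, 17, 15]
  [5, 0, ∞, 20]
  [3, 7, 0, 19]
  [12, ∞, -8, 0]
D(1):
  [0, 14, 17, 15]
  [5, 0, 22, 20]
  [3, 7, 0, 18]
  [12, 26, -8, 0]
D(2):
  [0, 14, 17, 15]
  [5, 0, 22, 20]
  [3, 7, 0, 18]
  [12, 26, -8, 0]
D(3):
  [0, 14, 17, 15]
  [5, 0, 22, 20]
  [3, 7, 0, 18]
  [-5, -1, -8, 0]
D(4):
  [0, 14, 7, 15]
  [5, 0, 12, 20]
  [3, 7, 0, 18]
  [-5, -1, -8, 0]
Answer: M* = [[0, 14, 7, 15], [5, 0, 12, 20], [3, 7, 0, 18], [-5, -1, -8, 0]]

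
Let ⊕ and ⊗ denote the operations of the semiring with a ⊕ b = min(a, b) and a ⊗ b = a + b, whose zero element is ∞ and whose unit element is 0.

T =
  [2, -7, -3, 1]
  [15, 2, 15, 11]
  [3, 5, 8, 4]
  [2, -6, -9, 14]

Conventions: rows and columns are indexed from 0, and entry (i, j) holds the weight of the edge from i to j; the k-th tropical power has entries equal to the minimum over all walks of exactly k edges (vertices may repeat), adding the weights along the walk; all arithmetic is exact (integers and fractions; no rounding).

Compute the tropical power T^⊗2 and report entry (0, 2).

T^⊗2:
  [0, -5, -8, 1]
  [13, 4, 2, 13]
  [5, -4, -5, 4]
  [-6, -5, -1, -5]
Key observation: the optimum is the walk 0->3->2, with weight 1 + (-9) = -8.
Optimal value attained by: walk 0->3->2.
Answer: (T^⊗2)[0][2] = -8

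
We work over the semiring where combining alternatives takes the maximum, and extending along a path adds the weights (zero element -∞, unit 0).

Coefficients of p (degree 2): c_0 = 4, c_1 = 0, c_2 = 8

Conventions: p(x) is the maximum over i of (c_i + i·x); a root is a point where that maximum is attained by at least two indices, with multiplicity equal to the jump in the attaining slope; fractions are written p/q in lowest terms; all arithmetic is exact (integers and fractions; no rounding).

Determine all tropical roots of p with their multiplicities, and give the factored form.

hull edge (i=0, c=4) to (i=2, c=8): slope 2, span 2
Factored form: p(x) = 8 ⊗ (x ⊕ (-2)) ⊗ (x ⊕ (-2))
Answer: roots = -2 (mult 2)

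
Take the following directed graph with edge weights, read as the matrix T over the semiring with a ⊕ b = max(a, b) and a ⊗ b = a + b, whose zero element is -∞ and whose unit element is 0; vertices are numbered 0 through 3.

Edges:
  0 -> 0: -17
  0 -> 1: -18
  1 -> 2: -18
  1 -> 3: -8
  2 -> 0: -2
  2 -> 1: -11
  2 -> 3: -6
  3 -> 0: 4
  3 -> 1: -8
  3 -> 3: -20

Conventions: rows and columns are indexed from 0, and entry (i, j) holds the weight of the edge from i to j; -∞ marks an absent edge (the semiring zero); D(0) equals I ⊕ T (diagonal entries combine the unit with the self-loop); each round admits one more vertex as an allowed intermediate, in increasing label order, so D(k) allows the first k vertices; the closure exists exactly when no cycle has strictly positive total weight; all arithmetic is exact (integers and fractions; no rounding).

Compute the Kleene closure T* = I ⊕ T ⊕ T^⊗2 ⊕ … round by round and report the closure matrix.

D(0):
  [0, -18, -∞, -∞]
  [-∞, 0, -18, -8]
  [-2, -11, 0, -6]
  [4, -8, -∞, 0]
D(1):
  [0, -18, -∞, -∞]
  [-∞, 0, -18, -8]
  [-2, -11, 0, -6]
  [4, -8, -∞, 0]
D(2):
  [0, -18, -36, -26]
  [-∞, 0, -18, -8]
  [-2, -11, 0, -6]
  [4, -8, -26, 0]
D(3):
  [0, -18, -36, -26]
  [-20, 0, -18, -8]
  [-2, -11, 0, -6]
  [4, -8, -26, 0]
D(4):
  [0, -18, -36, -26]
  [-4, 0, -18, -8]
  [-2, -11, 0, -6]
  [4, -8, -26, 0]
Answer: T* = [[0, -18, -36, -26], [-4, 0, -18, -8], [-2, -11, 0, -6], [4, -8, -26, 0]]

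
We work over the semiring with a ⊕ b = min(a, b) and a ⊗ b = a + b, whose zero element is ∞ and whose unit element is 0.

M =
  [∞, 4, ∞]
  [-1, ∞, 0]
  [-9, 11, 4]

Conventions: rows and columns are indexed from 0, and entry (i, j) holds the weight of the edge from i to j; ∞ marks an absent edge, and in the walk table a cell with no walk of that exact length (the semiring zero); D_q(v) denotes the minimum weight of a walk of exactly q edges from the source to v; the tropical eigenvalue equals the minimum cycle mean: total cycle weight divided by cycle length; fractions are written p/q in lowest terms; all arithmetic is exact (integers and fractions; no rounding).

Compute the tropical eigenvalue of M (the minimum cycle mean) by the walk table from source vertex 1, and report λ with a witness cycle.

q=0: [∞, 0, ∞]
q=1: [-1, ∞, 0]
q=2: [-9, 3, 4]
q=3: [-5, -5, 3]
Optimal cycle mean attained by: cycle 0->1->2->0, total 4 + 0 + (-9), length 3.
Answer: λ = -5/3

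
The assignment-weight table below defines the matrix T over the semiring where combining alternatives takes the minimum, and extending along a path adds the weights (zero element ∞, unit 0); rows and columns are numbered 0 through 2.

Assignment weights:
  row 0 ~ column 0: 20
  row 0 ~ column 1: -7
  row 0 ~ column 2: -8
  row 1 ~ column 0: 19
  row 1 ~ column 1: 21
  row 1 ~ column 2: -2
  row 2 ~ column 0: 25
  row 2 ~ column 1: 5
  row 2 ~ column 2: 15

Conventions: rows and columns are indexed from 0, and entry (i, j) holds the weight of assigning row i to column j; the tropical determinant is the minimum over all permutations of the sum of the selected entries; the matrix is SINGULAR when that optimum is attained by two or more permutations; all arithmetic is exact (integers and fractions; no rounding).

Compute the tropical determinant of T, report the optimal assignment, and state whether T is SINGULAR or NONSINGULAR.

σ = (0, 1, 2): 20 + 21 + 15 = 56
σ = (0, 2, 1): 20 + (-2) + 5 = 23
σ = (1, 0, 2): (-7) + 19 + 15 = 27
σ = (1, 2, 0): (-7) + (-2) + 25 = 16
σ = (2, 0, 1): (-8) + 19 + 5 = 16
σ = (2, 1, 0): (-8) + 21 + 25 = 38
Optimal value attained by: σ = (1, 2, 0).
Answer: det⊕(T) = 16; verdict: SINGULAR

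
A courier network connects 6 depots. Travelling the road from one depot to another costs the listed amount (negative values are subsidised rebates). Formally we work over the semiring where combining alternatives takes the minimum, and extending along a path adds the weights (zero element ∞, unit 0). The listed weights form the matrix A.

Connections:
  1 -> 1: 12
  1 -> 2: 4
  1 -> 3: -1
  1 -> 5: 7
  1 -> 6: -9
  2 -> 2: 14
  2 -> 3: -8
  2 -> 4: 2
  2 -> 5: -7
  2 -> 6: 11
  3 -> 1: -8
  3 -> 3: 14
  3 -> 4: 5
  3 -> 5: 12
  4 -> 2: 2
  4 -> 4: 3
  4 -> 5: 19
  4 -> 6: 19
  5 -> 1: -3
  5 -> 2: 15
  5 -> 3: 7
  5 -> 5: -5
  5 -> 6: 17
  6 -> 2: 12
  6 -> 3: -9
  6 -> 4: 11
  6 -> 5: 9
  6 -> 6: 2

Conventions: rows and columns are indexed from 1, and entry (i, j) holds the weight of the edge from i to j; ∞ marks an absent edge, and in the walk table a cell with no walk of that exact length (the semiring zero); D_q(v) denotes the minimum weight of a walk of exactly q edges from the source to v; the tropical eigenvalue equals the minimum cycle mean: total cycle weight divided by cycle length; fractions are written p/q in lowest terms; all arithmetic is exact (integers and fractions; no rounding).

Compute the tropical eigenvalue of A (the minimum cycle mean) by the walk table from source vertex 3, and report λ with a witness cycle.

q=0: [∞, ∞, 0, ∞, ∞, ∞]
q=1: [-8, ∞, 14, 5, 12, ∞]
q=2: [4, -4, -9, 8, -1, -17]
q=3: [-17, -5, -26, -6, -11, -15]
q=4: [-34, -13, -24, -21, -16, -26]
q=5: [-32, -30, -35, -19, -27, -43]
q=6: [-43, -31, -52, -32, -37, -41]
Optimal cycle mean attained by: cycle 1->6->3->1, total (-9) + (-9) + (-8), length 3.
Answer: λ = -26/3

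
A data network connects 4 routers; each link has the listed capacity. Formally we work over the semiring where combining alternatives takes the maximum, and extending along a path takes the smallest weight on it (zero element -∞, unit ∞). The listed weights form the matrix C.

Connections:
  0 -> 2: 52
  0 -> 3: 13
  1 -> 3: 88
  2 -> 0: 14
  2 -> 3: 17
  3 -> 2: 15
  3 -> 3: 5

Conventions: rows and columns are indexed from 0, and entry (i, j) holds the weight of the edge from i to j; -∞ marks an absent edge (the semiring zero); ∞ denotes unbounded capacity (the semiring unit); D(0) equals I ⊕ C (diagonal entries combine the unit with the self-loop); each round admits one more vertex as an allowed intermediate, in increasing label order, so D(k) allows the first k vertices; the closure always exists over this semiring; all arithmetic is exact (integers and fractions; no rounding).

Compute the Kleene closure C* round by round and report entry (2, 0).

D(0):
  [∞, -∞, 52, 13]
  [-∞, ∞, -∞, 88]
  [14, -∞, ∞, 17]
  [-∞, -∞, 15, ∞]
D(1):
  [∞, -∞, 52, 13]
  [-∞, ∞, -∞, 88]
  [14, -∞, ∞, 17]
  [-∞, -∞, 15, ∞]
D(2):
  [∞, -∞, 52, 13]
  [-∞, ∞, -∞, 88]
  [14, -∞, ∞, 17]
  [-∞, -∞, 15, ∞]
D(3):
  [∞, -∞, 52, 17]
  [-∞, ∞, -∞, 88]
  [14, -∞, ∞, 17]
  [14, -∞, 15, ∞]
D(4):
  [∞, -∞, 52, 17]
  [14, ∞, 15, 88]
  [14, -∞, ∞, 17]
  [14, -∞, 15, ∞]
Answer: C*[2][0] = 14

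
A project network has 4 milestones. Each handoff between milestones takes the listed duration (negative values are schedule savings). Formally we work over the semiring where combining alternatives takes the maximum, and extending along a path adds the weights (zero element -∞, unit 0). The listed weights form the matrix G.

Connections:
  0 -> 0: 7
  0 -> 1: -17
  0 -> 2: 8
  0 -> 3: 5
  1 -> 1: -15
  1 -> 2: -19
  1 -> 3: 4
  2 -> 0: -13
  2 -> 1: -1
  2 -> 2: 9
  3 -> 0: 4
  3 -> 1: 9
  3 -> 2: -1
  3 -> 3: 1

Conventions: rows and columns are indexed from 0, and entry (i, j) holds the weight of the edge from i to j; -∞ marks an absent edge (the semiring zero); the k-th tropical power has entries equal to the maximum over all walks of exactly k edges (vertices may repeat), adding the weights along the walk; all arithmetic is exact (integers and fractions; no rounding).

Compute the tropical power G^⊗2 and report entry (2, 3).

G^⊗2:
  [14, 14, 17, 12]
  [8, 13, 3, 5]
  [-4, 8, 18, 3]
  [11, 10, 12, 13]
Key observation: the optimum is the walk 2->1->3, with weight (-1) + 4 = 3.
Optimal value attained by: walk 2->1->3.
Answer: (G^⊗2)[2][3] = 3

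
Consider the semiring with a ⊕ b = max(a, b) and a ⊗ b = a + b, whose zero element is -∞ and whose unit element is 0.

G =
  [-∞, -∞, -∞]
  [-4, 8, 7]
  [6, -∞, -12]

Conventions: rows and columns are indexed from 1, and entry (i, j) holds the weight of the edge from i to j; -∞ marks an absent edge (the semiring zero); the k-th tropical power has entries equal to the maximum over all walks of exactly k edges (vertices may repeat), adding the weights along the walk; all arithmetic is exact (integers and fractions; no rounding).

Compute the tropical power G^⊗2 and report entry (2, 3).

G^⊗2:
  [-∞, -∞, -∞]
  [13, 16, 15]
  [-6, -∞, -24]
Key observation: the optimum is the walk 2->2->3, with weight 8 + 7 = 15.
Optimal value attained by: walk 2->2->3.
Answer: (G^⊗2)[2][3] = 15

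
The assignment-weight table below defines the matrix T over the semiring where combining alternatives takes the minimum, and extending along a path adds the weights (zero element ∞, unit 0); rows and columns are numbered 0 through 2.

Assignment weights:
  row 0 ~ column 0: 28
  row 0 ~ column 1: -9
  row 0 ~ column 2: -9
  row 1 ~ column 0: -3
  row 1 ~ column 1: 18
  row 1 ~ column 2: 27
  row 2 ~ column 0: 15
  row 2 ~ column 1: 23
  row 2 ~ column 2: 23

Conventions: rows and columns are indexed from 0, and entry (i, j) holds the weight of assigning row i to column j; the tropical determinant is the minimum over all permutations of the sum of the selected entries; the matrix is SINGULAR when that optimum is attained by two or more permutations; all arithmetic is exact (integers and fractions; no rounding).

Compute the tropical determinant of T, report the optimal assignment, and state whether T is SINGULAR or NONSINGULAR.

σ = (0, 1, 2): 28 + 18 + 23 = 69
σ = (0, 2, 1): 28 + 27 + 23 = 78
σ = (1, 0, 2): (-9) + (-3) + 23 = 11
σ = (1, 2, 0): (-9) + 27 + 15 = 33
σ = (2, 0, 1): (-9) + (-3) + 23 = 11
σ = (2, 1, 0): (-9) + 18 + 15 = 24
Optimal value attained by: σ = (1, 0, 2).
Answer: det⊕(T) = 11; verdict: SINGULAR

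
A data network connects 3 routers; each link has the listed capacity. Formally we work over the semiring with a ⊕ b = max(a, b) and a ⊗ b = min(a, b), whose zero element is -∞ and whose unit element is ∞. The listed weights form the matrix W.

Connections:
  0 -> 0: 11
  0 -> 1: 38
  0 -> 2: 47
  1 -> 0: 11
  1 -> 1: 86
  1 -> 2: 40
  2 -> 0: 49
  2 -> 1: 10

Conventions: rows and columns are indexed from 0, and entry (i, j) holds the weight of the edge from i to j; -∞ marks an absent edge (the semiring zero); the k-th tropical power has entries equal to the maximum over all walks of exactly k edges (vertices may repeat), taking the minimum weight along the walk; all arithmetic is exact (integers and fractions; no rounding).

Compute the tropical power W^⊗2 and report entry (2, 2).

W^⊗2:
  [47, 38, 38]
  [40, 86, 40]
  [11, 38, 47]
Key observation: the optimum is the walk 2->0->2, with weight 49 min 47 = 47.
Optimal value attained by: walk 2->0->2.
Answer: (W^⊗2)[2][2] = 47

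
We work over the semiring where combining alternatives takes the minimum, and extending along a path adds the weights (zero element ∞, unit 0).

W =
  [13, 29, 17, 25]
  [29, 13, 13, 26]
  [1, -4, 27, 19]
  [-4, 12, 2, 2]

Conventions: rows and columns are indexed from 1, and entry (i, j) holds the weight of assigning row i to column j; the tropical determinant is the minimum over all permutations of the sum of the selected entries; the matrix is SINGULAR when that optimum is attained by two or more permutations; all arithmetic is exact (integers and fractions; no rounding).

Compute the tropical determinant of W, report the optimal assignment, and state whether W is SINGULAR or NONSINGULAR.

σ = (1, 2, 3, 4): 13 + 13 + 27 + 2 = 55
σ = (1, 2, 4, 3): 13 + 13 + 19 + 2 = 47
σ = (1, 3, 2, 4): 13 + 13 + (-4) + 2 = 24
σ = (1, 3, 4, 2): 13 + 13 + 19 + 12 = 57
σ = (1, 4, 2, 3): 13 + 26 + (-4) + 2 = 37
σ = (1, 4, 3, 2): 13 + 26 + 27 + 12 = 78
σ = (2, 1, 3, 4): 29 + 29 + 27 + 2 = 87
σ = (2, 1, 4, 3): 29 + 29 + 19 + 2 = 79
σ = (2, 3, 1, 4): 29 + 13 + 1 + 2 = 45
σ = (2, 3, 4, 1): 29 + 13 + 19 + (-4) = 57
σ = (2, 4, 1, 3): 29 + 26 + 1 + 2 = 58
σ = (2, 4, 3, 1): 29 + 26 + 27 + (-4) = 78
σ = (3, 1, 2, 4): 17 + 29 + (-4) + 2 = 44
σ = (3, 1, 4, 2): 17 + 29 + 19 + 12 = 77
σ = (3, 2, 1, 4): 17 + 13 + 1 + 2 = 33
σ = (3, 2, 4, 1): 17 + 13 + 19 + (-4) = 45
σ = (3, 4, 1, 2): 17 + 26 + 1 + 12 = 56
σ = (3, 4, 2, 1): 17 + 26 + (-4) + (-4) = 35
σ = (4, 1, 2, 3): 25 + 29 + (-4) + 2 = 52
σ = (4, 1, 3, 2): 25 + 29 + 27 + 12 = 93
σ = (4, 2, 1, 3): 25 + 13 + 1 + 2 = 41
σ = (4, 2, 3, 1): 25 + 13 + 27 + (-4) = 61
σ = (4, 3, 1, 2): 25 + 13 + 1 + 12 = 51
σ = (4, 3, 2, 1): 25 + 13 + (-4) + (-4) = 30
Optimal value attained by: σ = (1, 3, 2, 4).
Answer: det⊕(W) = 24; verdict: NONSINGULAR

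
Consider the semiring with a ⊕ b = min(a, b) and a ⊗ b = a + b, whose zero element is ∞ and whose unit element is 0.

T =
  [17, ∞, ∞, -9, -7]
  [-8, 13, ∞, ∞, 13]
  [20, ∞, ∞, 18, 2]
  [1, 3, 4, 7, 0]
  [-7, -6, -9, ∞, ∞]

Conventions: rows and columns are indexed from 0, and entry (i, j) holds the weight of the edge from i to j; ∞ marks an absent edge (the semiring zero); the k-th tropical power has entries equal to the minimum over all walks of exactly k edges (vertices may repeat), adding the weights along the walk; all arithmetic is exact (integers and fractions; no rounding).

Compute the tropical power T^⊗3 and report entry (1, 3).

T^⊗2:
  [-14, -13, -16, -2, -9]
  [5, 7, 4, -17, -15]
  [-5, -4, -7, 11, 13]
  [-7, -6, -9, -8, -6]
  [-14, 7, ∞, -16, -14]
T^⊗3:
  [-21, -15, -18, -23, -21]
  [-22, -21, -24, -10, -17]
  [-12, 7, 4, -14, -12]
  [-14, -12, -15, -16, -14]
  [-21, -20, -23, -23, -21]
Key observation: the optimum is the walk 1->0->3->3, with weight (-8) + (-9) + 7 = -10.
Optimal value attained by: walk 1->0->3->3.
Answer: (T^⊗3)[1][3] = -10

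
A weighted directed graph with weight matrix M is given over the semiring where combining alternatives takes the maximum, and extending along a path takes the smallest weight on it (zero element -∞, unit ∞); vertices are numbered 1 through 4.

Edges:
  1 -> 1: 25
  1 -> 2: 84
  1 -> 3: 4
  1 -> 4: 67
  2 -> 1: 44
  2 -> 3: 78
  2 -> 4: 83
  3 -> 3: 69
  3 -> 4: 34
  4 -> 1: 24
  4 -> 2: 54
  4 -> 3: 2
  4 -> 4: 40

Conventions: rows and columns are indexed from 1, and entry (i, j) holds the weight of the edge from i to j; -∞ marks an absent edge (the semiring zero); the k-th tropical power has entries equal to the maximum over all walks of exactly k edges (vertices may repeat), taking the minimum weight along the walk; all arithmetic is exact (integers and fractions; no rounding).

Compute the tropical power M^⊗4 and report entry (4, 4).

M^⊗2:
  [44, 54, 78, 83]
  [25, 54, 69, 44]
  [24, 34, 69, 34]
  [44, 40, 54, 54]
M^⊗3:
  [44, 54, 69, 54]
  [44, 44, 69, 54]
  [34, 34, 69, 34]
  [40, 54, 54, 44]
M^⊗4:
  [44, 54, 69, 54]
  [44, 54, 69, 44]
  [34, 34, 69, 34]
  [44, 44, 54, 54]
Key observation: the optimum is the walk 4->2->4->2->4, with weight 54 min 83 min 54 min 83 = 54.
Optimal value attained by: walk 4->2->4->2->4.
Answer: (M^⊗4)[4][4] = 54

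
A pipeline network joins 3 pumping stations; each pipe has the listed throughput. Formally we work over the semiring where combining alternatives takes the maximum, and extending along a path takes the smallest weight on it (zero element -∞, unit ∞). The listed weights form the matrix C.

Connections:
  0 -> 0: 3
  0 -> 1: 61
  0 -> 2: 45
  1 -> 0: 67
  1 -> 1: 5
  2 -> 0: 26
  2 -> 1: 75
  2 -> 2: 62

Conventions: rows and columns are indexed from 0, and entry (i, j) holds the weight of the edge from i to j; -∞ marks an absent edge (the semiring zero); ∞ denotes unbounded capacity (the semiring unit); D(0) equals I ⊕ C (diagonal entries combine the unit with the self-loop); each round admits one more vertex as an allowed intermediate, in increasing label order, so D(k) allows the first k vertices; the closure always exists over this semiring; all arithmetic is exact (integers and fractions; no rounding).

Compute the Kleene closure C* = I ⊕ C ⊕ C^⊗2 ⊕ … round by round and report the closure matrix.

D(0):
  [∞, 61, 45]
  [67, ∞, -∞]
  [26, 75, ∞]
D(1):
  [∞, 61, 45]
  [67, ∞, 45]
  [26, 75, ∞]
D(2):
  [∞, 61, 45]
  [67, ∞, 45]
  [67, 75, ∞]
D(3):
  [∞, 61, 45]
  [67, ∞, 45]
  [67, 75, ∞]
Answer: C* = [[∞, 61, 45], [67, ∞, 45], [67, 75, ∞]]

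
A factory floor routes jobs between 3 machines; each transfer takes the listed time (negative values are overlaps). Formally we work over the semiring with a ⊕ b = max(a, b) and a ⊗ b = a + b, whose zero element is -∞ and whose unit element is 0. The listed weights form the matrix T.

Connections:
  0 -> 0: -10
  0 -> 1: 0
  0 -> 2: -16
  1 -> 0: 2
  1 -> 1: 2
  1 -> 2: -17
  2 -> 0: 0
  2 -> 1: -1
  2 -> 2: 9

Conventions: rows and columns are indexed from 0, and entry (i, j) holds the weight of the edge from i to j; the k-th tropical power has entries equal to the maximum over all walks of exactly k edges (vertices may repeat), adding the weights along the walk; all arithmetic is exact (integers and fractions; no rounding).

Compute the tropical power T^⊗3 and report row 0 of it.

T^⊗2:
  [2, 2, -7]
  [4, 4, -8]
  [9, 8, 18]
T^⊗3:
  [4, 4, 2]
  [6, 6, 1]
  [18, 17, 27]
Answer: row 0 of T^⊗3 = [4, 4, 2]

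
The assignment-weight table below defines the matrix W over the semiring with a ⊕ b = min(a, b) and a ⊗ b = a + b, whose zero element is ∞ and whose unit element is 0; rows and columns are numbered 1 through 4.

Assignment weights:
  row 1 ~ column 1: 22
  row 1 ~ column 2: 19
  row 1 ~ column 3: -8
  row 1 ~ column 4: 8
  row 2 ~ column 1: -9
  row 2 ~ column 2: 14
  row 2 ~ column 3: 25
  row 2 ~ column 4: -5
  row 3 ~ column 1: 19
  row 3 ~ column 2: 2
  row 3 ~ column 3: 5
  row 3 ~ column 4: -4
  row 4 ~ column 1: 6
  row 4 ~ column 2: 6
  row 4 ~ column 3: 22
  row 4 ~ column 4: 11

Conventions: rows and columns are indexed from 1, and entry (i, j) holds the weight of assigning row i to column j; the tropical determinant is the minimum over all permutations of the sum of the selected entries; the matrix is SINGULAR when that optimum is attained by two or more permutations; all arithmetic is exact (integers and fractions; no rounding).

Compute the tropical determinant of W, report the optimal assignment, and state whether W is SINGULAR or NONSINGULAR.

σ = (1, 2, 3, 4): 22 + 14 + 5 + 11 = 52
σ = (1, 2, 4, 3): 22 + 14 + (-4) + 22 = 54
σ = (1, 3, 2, 4): 22 + 25 + 2 + 11 = 60
σ = (1, 3, 4, 2): 22 + 25 + (-4) + 6 = 49
σ = (1, 4, 2, 3): 22 + (-5) + 2 + 22 = 41
σ = (1, 4, 3, 2): 22 + (-5) + 5 + 6 = 28
σ = (2, 1, 3, 4): 19 + (-9) + 5 + 11 = 26
σ = (2, 1, 4, 3): 19 + (-9) + (-4) + 22 = 28
σ = (2, 3, 1, 4): 19 + 25 + 19 + 11 = 74
σ = (2, 3, 4, 1): 19 + 25 + (-4) + 6 = 46
σ = (2, 4, 1, 3): 19 + (-5) + 19 + 22 = 55
σ = (2, 4, 3, 1): 19 + (-5) + 5 + 6 = 25
σ = (3, 1, 2, 4): (-8) + (-9) + 2 + 11 = -4
σ = (3, 1, 4, 2): (-8) + (-9) + (-4) + 6 = -15
σ = (3, 2, 1, 4): (-8) + 14 + 19 + 11 = 36
σ = (3, 2, 4, 1): (-8) + 14 + (-4) + 6 = 8
σ = (3, 4, 1, 2): (-8) + (-5) + 19 + 6 = 12
σ = (3, 4, 2, 1): (-8) + (-5) + 2 + 6 = -5
σ = (4, 1, 2, 3): 8 + (-9) + 2 + 22 = 23
σ = (4, 1, 3, 2): 8 + (-9) + 5 + 6 = 10
σ = (4, 2, 1, 3): 8 + 14 + 19 + 22 = 63
σ = (4, 2, 3, 1): 8 + 14 + 5 + 6 = 33
σ = (4, 3, 1, 2): 8 + 25 + 19 + 6 = 58
σ = (4, 3, 2, 1): 8 + 25 + 2 + 6 = 41
Optimal value attained by: σ = (3, 1, 4, 2).
Answer: det⊕(W) = -15; verdict: NONSINGULAR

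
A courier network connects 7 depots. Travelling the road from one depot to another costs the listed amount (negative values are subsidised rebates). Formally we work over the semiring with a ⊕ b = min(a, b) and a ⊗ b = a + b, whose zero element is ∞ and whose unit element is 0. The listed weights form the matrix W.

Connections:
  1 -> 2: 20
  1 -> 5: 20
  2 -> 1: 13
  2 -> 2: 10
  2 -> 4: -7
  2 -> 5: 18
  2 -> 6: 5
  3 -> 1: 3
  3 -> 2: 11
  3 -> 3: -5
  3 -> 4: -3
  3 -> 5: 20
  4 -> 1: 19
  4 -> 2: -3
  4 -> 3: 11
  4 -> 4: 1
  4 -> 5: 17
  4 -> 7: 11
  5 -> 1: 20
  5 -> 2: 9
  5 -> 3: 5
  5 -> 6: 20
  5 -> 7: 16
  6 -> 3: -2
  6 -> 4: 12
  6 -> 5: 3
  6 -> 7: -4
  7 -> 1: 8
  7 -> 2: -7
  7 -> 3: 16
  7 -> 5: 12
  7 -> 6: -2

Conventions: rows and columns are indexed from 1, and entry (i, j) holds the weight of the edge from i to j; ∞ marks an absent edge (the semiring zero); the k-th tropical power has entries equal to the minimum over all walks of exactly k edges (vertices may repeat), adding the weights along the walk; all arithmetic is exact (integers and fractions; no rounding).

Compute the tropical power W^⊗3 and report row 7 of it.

W^⊗2:
  [33, 29, 25, 13, 38, 25, 36]
  [12, -10, 3, -6, 8, 15, 1]
  [-2, -6, -10, -8, 14, 16, 8]
  [10, -2, 6, -10, 15, 2, 12]
  [8, 9, 0, 2, 23, 14, 16]
  [1, -11, -7, -5, 8, -6, 19]
  [6, 3, -4, -14, 1, -2, -6]
W^⊗3:
  [28, 10, 20, 14, 28, 34, 21]
  [3, -9, -2, -17, 8, -5, 5]
  [-7, -11, -15, -13, 9, -1, 3]
  [9, -13, 0, -9, 5, 3, -2]
  [3, -1, -5, -3, 17, 14, 10]
  [-4, -8, -12, -18, -3, -6, -10]
  [-1, -17, -9, -13, 1, -8, -6]
Answer: row 7 of W^⊗3 = [-1, -17, -9, -13, 1, -8, -6]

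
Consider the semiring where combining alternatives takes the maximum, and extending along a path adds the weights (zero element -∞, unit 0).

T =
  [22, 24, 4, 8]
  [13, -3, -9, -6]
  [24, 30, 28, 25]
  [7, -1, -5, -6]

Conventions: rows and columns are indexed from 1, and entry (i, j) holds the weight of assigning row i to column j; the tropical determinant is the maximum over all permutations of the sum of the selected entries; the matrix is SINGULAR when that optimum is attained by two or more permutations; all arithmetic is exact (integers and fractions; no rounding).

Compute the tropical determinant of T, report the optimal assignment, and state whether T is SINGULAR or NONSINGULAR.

σ = (1, 2, 3, 4): 22 + (-3) + 28 + (-6) = 41
σ = (1, 2, 4, 3): 22 + (-3) + 25 + (-5) = 39
σ = (1, 3, 2, 4): 22 + (-9) + 30 + (-6) = 37
σ = (1, 3, 4, 2): 22 + (-9) + 25 + (-1) = 37
σ = (1, 4, 2, 3): 22 + (-6) + 30 + (-5) = 41
σ = (1, 4, 3, 2): 22 + (-6) + 28 + (-1) = 43
σ = (2, 1, 3, 4): 24 + 13 + 28 + (-6) = 59
σ = (2, 1, 4, 3): 24 + 13 + 25 + (-5) = 57
σ = (2, 3, 1, 4): 24 + (-9) + 24 + (-6) = 33
σ = (2, 3, 4, 1): 24 + (-9) + 25 + 7 = 47
σ = (2, 4, 1, 3): 24 + (-6) + 24 + (-5) = 37
σ = (2, 4, 3, 1): 24 + (-6) + 28 + 7 = 53
σ = (3, 1, 2, 4): 4 + 13 + 30 + (-6) = 41
σ = (3, 1, 4, 2): 4 + 13 + 25 + (-1) = 41
σ = (3, 2, 1, 4): 4 + (-3) + 24 + (-6) = 19
σ = (3, 2, 4, 1): 4 + (-3) + 25 + 7 = 33
σ = (3, 4, 1, 2): 4 + (-6) + 24 + (-1) = 21
σ = (3, 4, 2, 1): 4 + (-6) + 30 + 7 = 35
σ = (4, 1, 2, 3): 8 + 13 + 30 + (-5) = 46
σ = (4, 1, 3, 2): 8 + 13 + 28 + (-1) = 48
σ = (4, 2, 1, 3): 8 + (-3) + 24 + (-5) = 24
σ = (4, 2, 3, 1): 8 + (-3) + 28 + 7 = 40
σ = (4, 3, 1, 2): 8 + (-9) + 24 + (-1) = 22
σ = (4, 3, 2, 1): 8 + (-9) + 30 + 7 = 36
Optimal value attained by: σ = (2, 1, 3, 4).
Answer: det⊕(T) = 59; verdict: NONSINGULAR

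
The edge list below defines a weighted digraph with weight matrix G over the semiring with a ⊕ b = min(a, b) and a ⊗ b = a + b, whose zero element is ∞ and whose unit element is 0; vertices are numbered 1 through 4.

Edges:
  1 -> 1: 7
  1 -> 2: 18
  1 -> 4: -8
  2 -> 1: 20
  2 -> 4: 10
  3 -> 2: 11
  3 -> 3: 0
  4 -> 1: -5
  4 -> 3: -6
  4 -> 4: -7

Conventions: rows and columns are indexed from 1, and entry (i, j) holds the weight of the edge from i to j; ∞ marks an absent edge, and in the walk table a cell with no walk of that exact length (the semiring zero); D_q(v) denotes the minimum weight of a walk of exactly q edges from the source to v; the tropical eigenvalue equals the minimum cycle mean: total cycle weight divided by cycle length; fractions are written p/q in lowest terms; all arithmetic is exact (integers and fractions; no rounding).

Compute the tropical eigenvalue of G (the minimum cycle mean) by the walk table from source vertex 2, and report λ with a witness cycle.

q=0: [∞, 0, ∞, ∞]
q=1: [20, ∞, ∞, 10]
q=2: [5, 38, 4, 3]
q=3: [-2, 15, -3, -4]
q=4: [-9, 8, -10, -11]
Optimal cycle mean attained by: cycle 4->4, total (-7), length 1.
Answer: λ = -7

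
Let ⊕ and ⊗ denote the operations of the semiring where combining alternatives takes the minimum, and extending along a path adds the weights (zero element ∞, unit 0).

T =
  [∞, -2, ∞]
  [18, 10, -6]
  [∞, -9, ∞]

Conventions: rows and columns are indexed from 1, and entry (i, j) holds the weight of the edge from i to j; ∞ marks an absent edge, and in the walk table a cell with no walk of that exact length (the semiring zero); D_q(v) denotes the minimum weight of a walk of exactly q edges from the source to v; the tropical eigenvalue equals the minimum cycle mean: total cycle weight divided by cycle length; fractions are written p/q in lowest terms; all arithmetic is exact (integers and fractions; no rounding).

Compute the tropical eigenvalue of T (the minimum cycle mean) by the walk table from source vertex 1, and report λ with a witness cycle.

q=0: [0, ∞, ∞]
q=1: [∞, -2, ∞]
q=2: [16, 8, -8]
q=3: [26, -17, 2]
Optimal cycle mean attained by: cycle 2->3->2, total (-6) + (-9), length 2.
Answer: λ = -15/2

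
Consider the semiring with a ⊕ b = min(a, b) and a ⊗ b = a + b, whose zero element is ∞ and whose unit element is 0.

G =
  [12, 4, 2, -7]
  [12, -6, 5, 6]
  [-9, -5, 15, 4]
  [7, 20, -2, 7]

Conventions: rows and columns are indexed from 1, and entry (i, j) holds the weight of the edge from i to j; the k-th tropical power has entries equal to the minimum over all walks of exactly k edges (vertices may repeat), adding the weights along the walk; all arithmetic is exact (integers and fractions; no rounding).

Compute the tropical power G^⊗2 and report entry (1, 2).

G^⊗2:
  [-7, -3, -9, 0]
  [-4, -12, -1, 0]
  [3, -11, -7, -16]
  [-11, -7, 5, 0]
Key observation: the optimum is the walk 1->3->2, with weight 2 + (-5) = -3.
Optimal value attained by: walk 1->3->2.
Answer: (G^⊗2)[1][2] = -3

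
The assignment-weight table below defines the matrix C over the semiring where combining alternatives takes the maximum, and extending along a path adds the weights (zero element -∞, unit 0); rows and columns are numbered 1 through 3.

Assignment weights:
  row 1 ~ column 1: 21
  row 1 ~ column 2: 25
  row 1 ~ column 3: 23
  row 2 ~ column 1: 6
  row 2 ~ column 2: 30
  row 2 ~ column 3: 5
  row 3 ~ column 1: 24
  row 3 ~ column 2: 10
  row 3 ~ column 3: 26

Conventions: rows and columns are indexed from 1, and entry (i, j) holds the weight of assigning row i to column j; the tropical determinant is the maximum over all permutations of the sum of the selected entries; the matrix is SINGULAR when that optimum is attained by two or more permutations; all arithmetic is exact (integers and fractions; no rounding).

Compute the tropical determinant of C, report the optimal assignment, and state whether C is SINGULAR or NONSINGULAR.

σ = (1, 2, 3): 21 + 30 + 26 = 77
σ = (1, 3, 2): 21 + 5 + 10 = 36
σ = (2, 1, 3): 25 + 6 + 26 = 57
σ = (2, 3, 1): 25 + 5 + 24 = 54
σ = (3, 1, 2): 23 + 6 + 10 = 39
σ = (3, 2, 1): 23 + 30 + 24 = 77
Optimal value attained by: σ = (1, 2, 3).
Answer: det⊕(C) = 77; verdict: SINGULAR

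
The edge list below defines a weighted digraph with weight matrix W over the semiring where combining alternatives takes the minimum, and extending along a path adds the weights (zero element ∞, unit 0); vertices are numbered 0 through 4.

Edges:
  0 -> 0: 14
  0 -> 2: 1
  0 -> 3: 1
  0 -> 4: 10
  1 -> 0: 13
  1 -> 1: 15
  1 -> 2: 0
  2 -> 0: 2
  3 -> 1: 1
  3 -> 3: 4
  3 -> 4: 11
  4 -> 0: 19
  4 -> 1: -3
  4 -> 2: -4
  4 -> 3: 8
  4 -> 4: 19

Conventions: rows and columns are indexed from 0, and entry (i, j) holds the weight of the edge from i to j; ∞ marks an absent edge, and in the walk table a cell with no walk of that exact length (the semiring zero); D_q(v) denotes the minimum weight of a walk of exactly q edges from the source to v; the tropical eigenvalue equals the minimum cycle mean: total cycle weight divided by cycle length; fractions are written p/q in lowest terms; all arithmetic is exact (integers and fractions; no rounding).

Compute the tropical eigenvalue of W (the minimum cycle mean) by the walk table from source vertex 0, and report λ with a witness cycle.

q=0: [0, ∞, ∞, ∞, ∞]
q=1: [14, ∞, 1, 1, 10]
q=2: [3, 2, 6, 5, 12]
q=3: [8, 6, 2, 4, 13]
q=4: [4, 5, 6, 8, 15]
q=5: [8, 9, 5, 5, 14]
Optimal cycle mean attained by: cycle 0->3->1->2->0, total 1 + 1 + 0 + 2, length 4.
Answer: λ = 1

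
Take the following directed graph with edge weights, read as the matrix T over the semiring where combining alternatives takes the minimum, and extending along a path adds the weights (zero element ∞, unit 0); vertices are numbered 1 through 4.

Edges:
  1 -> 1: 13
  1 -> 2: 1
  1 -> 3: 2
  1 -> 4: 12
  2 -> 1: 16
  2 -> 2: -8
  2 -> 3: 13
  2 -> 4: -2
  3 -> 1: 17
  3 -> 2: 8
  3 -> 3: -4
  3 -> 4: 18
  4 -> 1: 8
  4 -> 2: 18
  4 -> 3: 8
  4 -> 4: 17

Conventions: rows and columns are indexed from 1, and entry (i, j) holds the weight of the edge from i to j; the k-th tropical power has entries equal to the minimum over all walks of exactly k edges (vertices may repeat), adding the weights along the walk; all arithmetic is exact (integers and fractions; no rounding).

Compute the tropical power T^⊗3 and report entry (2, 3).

T^⊗2:
  [17, -7, -2, -1]
  [6, -16, 5, -10]
  [13, 0, -8, 6]
  [21, 9, 4, 16]
T^⊗3:
  [7, -15, -6, -9]
  [-2, -24, -3, -18]
  [9, -8, -12, -2]
  [21, 1, 0, 7]
Key observation: the optimum is the walk 2->2->2->3, with weight (-8) + (-8) + 13 = -3.
Optimal value attained by: walk 2->2->2->3.
Answer: (T^⊗3)[2][3] = -3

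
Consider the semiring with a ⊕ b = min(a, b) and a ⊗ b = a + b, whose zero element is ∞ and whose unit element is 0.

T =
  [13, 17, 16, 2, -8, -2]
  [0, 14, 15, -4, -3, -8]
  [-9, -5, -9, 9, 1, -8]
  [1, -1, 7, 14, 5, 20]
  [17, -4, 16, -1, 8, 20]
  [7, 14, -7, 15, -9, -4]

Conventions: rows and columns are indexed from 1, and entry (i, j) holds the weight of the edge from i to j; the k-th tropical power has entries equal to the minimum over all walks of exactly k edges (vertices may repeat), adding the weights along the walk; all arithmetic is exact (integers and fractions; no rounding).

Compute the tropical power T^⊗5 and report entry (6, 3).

T^⊗2:
  [3, -12, -9, -9, -11, -6]
  [-3, -7, -15, -4, -17, -12]
  [-18, -14, -18, -9, -17, -17]
  [-2, 1, -2, -5, -7, -9]
  [-4, -2, 6, -8, -7, -12]
  [-16, -13, -16, -10, -13, -15]
T^⊗3:
  [-18, -15, -18, -16, -15, -20]
  [-24, -21, -24, -18, -21, -23]
  [-27, -23, -27, -18, -26, -26]
  [-11, -11, -16, -8, -18, -13]
  [-7, -11, -19, -8, -21, -16]
  [-25, -21, -25, -17, -24, -24]
T^⊗4:
  [-27, -23, -27, -19, -29, -26]
  [-33, -29, -33, -25, -32, -32]
  [-36, -32, -36, -27, -35, -35]
  [-25, -22, -25, -19, -22, -24]
  [-28, -25, -28, -22, -25, -27]
  [-34, -30, -34, -25, -33, -33]
T^⊗5:
  [-36, -33, -36, -30, -35, -35]
  [-42, -38, -42, -33, -41, -41]
  [-45, -41, -45, -36, -44, -44]
  [-34, -30, -34, -26, -33, -33]
  [-37, -33, -37, -29, -36, -36]
  [-43, -39, -43, -34, -42, -42]
Key observation: the optimum is the walk 6->3->3->3->3->3, with weight (-7) + (-9) + (-9) + (-9) + (-9) = -43.
Optimal value attained by: walk 6->3->3->3->3->3.
Answer: (T^⊗5)[6][3] = -43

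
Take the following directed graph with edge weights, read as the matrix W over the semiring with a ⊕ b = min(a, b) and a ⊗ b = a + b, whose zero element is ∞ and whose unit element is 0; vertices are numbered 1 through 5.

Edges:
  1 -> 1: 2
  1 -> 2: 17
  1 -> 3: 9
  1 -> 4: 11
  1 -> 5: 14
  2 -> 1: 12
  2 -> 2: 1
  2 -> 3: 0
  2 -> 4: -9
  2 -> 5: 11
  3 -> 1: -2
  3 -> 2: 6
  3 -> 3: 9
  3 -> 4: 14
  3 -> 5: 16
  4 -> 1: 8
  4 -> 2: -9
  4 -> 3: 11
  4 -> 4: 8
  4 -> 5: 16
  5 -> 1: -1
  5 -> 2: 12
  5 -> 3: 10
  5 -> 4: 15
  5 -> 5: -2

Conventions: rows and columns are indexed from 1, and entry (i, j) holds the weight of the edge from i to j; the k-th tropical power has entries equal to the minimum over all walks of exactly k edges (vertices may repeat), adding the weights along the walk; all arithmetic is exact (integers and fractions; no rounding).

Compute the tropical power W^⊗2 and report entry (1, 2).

W^⊗2:
  [4, 2, 11, 8, 12]
  [-2, -18, 1, -8, 7]
  [0, 5, 6, -3, 12]
  [3, -8, -9, -18, 2]
  [-3, 6, 8, 3, -4]
Key observation: the optimum is the walk 1->4->2, with weight 11 + (-9) = 2.
Optimal value attained by: walk 1->4->2.
Answer: (W^⊗2)[1][2] = 2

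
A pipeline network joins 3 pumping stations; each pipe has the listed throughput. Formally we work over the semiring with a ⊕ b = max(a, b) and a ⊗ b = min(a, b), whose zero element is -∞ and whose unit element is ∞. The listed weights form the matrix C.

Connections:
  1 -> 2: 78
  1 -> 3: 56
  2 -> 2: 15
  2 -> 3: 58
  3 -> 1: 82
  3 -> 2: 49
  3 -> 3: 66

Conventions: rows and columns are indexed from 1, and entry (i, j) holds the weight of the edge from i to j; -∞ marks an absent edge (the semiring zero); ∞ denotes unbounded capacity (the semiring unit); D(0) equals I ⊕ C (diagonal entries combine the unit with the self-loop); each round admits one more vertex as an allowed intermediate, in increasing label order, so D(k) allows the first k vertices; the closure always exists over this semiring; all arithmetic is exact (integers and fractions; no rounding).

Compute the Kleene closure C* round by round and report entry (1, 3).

D(0):
  [∞, 78, 56]
  [-∞, ∞, 58]
  [82, 49, ∞]
D(1):
  [∞, 78, 56]
  [-∞, ∞, 58]
  [82, 78, ∞]
D(2):
  [∞, 78, 58]
  [-∞, ∞, 58]
  [82, 78, ∞]
D(3):
  [∞, 78, 58]
  [58, ∞, 58]
  [82, 78, ∞]
Answer: C*[1][3] = 58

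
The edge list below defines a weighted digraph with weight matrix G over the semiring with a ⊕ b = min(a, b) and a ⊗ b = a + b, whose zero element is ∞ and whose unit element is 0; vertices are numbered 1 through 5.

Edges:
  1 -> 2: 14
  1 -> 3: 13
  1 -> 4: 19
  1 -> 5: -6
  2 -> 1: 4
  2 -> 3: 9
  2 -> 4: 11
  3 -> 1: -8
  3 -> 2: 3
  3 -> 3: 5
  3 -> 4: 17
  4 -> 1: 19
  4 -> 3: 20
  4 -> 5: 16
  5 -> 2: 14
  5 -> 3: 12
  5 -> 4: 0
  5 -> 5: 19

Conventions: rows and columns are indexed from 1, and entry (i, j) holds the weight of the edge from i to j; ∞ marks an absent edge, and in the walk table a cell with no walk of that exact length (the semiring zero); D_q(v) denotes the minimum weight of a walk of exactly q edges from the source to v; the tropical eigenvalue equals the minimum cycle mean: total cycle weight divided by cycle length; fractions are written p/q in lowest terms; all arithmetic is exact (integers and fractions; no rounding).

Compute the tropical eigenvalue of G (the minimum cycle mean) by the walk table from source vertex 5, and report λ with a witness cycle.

q=0: [∞, ∞, ∞, ∞, 0]
q=1: [∞, 14, 12, 0, 19]
q=2: [4, 15, 17, 19, 16]
q=3: [9, 18, 17, 16, -2]
q=4: [9, 12, 10, -2, 3]
q=5: [2, 13, 15, 3, 3]
Optimal cycle mean attained by: cycle 1->5->3->1, total (-6) + 12 + (-8), length 3.
Answer: λ = -2/3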